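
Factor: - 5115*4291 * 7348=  - 161277320820 = - 2^2*3^1*5^1*7^1*11^2*31^1*167^1*613^1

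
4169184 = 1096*3804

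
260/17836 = 5/343 = 0.01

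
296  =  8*37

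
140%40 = 20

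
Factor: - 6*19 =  - 114= - 2^1*3^1*19^1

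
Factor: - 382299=-3^1*19^2*353^1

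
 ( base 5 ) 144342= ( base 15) 1C9C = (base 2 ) 1100001001110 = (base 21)E26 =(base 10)6222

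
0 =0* 79595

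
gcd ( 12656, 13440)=112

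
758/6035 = 758/6035 = 0.13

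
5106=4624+482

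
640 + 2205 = 2845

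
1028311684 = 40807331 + 987504353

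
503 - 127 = 376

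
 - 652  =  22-674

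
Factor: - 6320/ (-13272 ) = 10/21 = 2^1 * 3^( - 1) * 5^1 * 7^( - 1)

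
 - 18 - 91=  -  109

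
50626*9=455634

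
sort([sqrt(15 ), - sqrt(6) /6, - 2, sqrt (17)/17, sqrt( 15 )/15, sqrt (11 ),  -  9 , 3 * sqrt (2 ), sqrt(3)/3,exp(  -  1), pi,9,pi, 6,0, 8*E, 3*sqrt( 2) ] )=[ - 9, - 2, - sqrt(6 )/6, 0,sqrt(17 ) /17,sqrt(15 )/15, exp ( - 1 ), sqrt (3)/3,pi, pi, sqrt(11 ), sqrt( 15),3*sqrt (2 ),3*sqrt( 2), 6,9,8*E] 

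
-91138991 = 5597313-96736304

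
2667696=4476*596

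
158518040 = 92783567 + 65734473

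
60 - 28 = 32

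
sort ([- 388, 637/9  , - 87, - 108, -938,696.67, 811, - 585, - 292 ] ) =[- 938, - 585,-388,-292,-108, -87,  637/9, 696.67, 811]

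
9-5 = 4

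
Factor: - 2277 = - 3^2*11^1*23^1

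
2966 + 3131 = 6097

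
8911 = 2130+6781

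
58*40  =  2320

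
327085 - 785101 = -458016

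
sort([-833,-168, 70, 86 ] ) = [-833,-168, 70,86 ]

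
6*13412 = 80472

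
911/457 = 911/457 = 1.99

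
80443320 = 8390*9588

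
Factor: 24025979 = 73^1*329123^1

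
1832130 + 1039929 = 2872059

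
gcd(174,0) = 174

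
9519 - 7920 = 1599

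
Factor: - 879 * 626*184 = -2^4*3^1 *23^1 * 293^1*313^1 = - 101246736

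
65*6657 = 432705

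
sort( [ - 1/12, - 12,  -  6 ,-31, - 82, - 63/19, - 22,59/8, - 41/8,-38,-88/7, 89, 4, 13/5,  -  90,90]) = [ - 90, - 82, - 38, - 31, - 22, - 88/7, - 12, - 6,- 41/8 , - 63/19, - 1/12,13/5 , 4,59/8, 89,90 ] 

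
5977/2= 5977/2=2988.50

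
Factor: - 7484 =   -  2^2*1871^1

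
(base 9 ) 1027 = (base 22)1C6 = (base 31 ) oa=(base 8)1362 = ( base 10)754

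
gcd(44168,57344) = 8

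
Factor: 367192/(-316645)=-632/545=-2^3*5^( - 1)*79^1*109^(-1) 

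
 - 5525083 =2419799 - 7944882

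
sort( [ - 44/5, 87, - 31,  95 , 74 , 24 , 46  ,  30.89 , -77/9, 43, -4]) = [-31 , - 44/5, - 77/9 ,-4, 24,30.89 , 43,46 , 74  ,  87,95]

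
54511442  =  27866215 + 26645227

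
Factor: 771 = 3^1*257^1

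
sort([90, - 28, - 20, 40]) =[ - 28, - 20 , 40, 90 ] 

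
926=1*926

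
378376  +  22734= 401110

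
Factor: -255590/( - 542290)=419/889 =7^(  -  1 )*127^( - 1)*419^1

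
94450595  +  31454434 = 125905029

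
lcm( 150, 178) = 13350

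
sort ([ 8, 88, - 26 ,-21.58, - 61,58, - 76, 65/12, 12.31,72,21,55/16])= [ - 76,- 61, - 26, - 21.58, 55/16,65/12,8, 12.31, 21 , 58,72,88 ]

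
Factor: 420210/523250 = 261/325 = 3^2 * 5^ (  -  2 )  *  13^(-1)*29^1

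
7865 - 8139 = -274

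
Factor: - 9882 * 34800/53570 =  - 2^4*3^5*5^1*11^( - 1) *29^1*61^1*487^( - 1) = -34389360/5357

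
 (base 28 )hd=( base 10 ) 489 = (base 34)ED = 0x1e9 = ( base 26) il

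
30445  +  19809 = 50254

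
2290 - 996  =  1294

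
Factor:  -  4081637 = -7^1*19^1*30689^1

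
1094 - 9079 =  - 7985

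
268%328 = 268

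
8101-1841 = 6260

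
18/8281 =18/8281 = 0.00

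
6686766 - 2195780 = 4490986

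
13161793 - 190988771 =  - 177826978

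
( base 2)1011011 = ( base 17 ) 56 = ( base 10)91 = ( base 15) 61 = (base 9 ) 111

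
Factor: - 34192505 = -5^1 * 853^1 * 8017^1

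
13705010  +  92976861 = 106681871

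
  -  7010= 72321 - 79331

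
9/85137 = 3/28379 =0.00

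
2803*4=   11212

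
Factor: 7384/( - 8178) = -3692/4089 = -2^2*3^(-1)*13^1*29^( - 1)*47^(-1)*71^1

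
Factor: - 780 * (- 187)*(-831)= - 2^2 * 3^2*5^1*11^1  *  13^1*17^1*277^1 = -121209660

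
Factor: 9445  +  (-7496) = 1949^1 = 1949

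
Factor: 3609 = 3^2*401^1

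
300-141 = 159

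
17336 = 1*17336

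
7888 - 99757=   -  91869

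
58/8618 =29/4309=0.01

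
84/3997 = 12/571  =  0.02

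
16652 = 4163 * 4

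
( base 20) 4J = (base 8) 143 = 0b1100011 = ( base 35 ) 2T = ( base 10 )99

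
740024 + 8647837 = 9387861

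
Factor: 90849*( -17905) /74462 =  - 2^(-1 )*3^1 * 5^1*11^1 * 31^( - 1 )*1201^(- 1 ) * 2753^1*3581^1 = -1626651345/74462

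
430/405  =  86/81 =1.06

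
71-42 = 29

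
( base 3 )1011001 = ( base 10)838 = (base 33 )PD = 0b1101000110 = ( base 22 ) 1g2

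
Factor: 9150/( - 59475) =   -  2/13  =  - 2^1*13^( - 1 )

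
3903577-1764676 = 2138901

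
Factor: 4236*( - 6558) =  - 27779688  =  - 2^3*3^2*353^1*1093^1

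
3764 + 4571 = 8335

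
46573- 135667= - 89094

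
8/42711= 8/42711 = 0.00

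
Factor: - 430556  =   - 2^2*7^1*15377^1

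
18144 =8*2268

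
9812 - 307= 9505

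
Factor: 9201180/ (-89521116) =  - 5^1 * 17^( - 1) *153353^1 * 438829^( - 1 ) = -  766765/7460093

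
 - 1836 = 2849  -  4685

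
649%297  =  55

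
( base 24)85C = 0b1001010000100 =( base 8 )11204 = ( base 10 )4740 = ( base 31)4SS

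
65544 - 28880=36664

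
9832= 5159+4673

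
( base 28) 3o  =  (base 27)40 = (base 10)108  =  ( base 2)1101100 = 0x6C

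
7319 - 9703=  - 2384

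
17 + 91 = 108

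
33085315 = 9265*3571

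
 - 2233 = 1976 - 4209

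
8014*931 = 7461034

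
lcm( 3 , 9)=9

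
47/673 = 47/673  =  0.07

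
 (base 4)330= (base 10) 60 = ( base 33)1R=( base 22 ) 2g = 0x3c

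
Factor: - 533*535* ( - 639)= 3^2*5^1*13^1 * 41^1*71^1*107^1 = 182214045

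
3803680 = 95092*40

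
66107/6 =11017  +  5/6=11017.83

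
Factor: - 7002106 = - 2^1*149^1*23497^1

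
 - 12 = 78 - 90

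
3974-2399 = 1575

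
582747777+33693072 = 616440849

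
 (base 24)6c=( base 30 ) 56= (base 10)156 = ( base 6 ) 420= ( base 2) 10011100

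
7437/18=2479/6= 413.17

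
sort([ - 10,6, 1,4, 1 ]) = [ - 10,  1, 1,4,6 ] 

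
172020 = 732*235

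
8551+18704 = 27255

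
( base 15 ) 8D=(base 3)11221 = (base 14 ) 97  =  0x85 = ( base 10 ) 133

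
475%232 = 11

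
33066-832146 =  - 799080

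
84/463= 84/463 = 0.18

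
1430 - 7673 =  - 6243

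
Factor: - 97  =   - 97^1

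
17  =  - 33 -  - 50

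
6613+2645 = 9258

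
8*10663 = 85304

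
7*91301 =639107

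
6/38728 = 3/19364 = 0.00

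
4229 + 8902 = 13131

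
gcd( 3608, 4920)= 328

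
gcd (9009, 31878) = 693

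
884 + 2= 886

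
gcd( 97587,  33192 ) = 9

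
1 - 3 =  -2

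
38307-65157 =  - 26850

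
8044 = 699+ 7345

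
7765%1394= 795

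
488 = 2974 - 2486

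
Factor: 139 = 139^1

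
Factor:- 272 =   -  2^4*17^1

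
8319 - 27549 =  - 19230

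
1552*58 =90016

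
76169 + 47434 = 123603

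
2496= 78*32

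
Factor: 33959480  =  2^3 * 5^1 * 41^1*20707^1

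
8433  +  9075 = 17508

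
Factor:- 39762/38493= - 2^1*7^(-1 )* 13^( - 1) *47^1 = -94/91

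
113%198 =113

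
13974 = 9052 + 4922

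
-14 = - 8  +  -6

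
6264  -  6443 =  - 179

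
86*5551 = 477386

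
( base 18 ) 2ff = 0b1110100101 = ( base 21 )229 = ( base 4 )32211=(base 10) 933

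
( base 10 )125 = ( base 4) 1331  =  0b1111101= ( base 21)5K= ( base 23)5a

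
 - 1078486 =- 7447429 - - 6368943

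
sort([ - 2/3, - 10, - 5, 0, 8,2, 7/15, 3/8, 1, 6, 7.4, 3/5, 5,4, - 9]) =[ - 10, - 9, - 5, - 2/3, 0, 3/8, 7/15,  3/5,1,  2, 4, 5, 6, 7.4, 8]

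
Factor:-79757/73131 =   -  3^( - 1 )*19^(-1)*1283^( - 1)*79757^1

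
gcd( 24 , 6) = 6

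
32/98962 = 16/49481=0.00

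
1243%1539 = 1243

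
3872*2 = 7744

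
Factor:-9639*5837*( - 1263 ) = 3^5 * 7^1 * 13^1*17^1 *421^1*449^1 = 71059970709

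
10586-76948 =  -  66362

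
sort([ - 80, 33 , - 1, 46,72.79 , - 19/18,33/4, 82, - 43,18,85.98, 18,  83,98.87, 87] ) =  [ - 80, - 43,-19/18,-1,33/4 , 18 , 18,33,46 , 72.79,  82, 83, 85.98,87, 98.87 ] 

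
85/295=17/59 = 0.29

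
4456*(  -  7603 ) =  - 33878968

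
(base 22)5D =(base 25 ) 4n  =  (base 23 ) 58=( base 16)7b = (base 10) 123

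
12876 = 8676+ 4200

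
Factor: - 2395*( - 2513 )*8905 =5^2*7^1*13^1*137^1*359^1 * 479^1=53595944675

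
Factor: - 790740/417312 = - 955/504 =- 2^( - 3)*3^( - 2 )*5^1*7^( - 1)*191^1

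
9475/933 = 10 + 145/933= 10.16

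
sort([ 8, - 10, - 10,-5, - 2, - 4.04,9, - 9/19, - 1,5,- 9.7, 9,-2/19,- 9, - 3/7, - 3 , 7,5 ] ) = [ - 10, - 10, - 9.7, - 9 ,- 5, - 4.04, - 3 ,-2, - 1, - 9/19,-3/7, - 2/19,5, 5,7,8,9, 9 ] 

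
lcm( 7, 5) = 35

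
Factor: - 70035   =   - 3^1*5^1*7^1*23^1 * 29^1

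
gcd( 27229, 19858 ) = 1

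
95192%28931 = 8399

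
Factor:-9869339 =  - 9869339^1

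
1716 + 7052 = 8768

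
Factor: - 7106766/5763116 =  - 3553383/2881558 = - 2^ (-1)*3^1 * 1184461^1*1440779^( -1)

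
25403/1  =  25403 =25403.00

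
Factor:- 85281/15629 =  - 3^1 * 7^1*31^1*131^1*15629^(  -  1)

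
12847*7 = 89929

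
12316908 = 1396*8823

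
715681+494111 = 1209792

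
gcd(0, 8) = 8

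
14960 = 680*22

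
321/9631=321/9631=0.03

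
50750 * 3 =152250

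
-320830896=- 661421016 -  - 340590120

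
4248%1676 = 896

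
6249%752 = 233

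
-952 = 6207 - 7159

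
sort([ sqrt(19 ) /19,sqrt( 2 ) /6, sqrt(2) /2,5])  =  [sqrt( 19)/19,sqrt( 2)/6, sqrt( 2 )/2,5]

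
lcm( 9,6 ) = 18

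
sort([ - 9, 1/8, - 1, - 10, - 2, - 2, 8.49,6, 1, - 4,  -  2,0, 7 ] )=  [ - 10, - 9,  -  4, - 2, - 2, - 2, - 1,0,1/8,1 , 6,7, 8.49] 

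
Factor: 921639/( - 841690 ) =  - 2^(-1 )  *  3^1*5^ ( - 1)*41^1 * 59^1*73^(-1)*127^1*1153^ (-1)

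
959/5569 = 959/5569 = 0.17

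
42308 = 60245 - 17937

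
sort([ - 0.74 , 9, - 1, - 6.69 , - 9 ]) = [  -  9 , - 6.69, - 1, - 0.74,9]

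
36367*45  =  1636515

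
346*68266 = 23620036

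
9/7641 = 1/849 = 0.00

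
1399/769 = 1399/769 = 1.82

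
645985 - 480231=165754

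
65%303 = 65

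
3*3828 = 11484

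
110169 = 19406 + 90763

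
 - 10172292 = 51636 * ( - 197)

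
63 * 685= 43155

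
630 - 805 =  -  175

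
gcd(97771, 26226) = 1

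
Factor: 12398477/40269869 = 7^1*13^1*136247^1 * 40269869^( - 1)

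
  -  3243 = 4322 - 7565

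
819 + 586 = 1405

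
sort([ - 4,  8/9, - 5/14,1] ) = [ - 4  , - 5/14  ,  8/9, 1]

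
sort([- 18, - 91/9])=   [-18, - 91/9] 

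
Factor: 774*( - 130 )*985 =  - 2^2* 3^2*5^2 * 13^1*43^1*197^1 =-99110700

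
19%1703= 19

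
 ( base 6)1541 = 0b110100101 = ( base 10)421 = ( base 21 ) K1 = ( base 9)517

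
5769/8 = 721 + 1/8=721.12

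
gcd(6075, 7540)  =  5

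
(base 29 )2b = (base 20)39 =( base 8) 105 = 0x45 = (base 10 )69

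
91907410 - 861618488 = - 769711078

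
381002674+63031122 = 444033796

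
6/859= 6/859=0.01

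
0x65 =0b1100101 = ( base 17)5g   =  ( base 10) 101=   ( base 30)3B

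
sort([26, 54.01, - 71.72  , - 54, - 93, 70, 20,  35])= [- 93,- 71.72, - 54, 20, 26, 35, 54.01,70]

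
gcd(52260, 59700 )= 60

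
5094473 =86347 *59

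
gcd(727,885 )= 1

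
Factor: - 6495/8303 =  - 3^1 * 5^1*19^(-2) *23^( -1 )*433^1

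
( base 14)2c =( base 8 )50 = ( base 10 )40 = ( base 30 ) 1A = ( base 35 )15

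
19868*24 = 476832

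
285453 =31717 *9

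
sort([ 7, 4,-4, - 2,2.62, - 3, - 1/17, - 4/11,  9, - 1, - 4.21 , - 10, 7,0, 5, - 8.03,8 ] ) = [  -  10,-8.03, - 4.21, - 4, - 3, - 2, - 1 , - 4/11,  -  1/17,0, 2.62,4,5,7,7, 8, 9 ]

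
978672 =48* 20389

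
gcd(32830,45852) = 2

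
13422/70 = 191 + 26/35 = 191.74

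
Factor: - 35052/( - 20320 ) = 69/40 = 2^( - 3) * 3^1 * 5^( - 1) * 23^1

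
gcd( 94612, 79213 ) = 1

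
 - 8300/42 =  - 4150/21 = - 197.62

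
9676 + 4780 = 14456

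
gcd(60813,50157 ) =9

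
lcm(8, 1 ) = 8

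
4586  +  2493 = 7079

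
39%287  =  39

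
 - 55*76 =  - 4180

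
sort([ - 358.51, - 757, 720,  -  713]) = [ - 757,-713, - 358.51, 720] 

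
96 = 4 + 92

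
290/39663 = 290/39663 = 0.01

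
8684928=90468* 96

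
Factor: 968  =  2^3*11^2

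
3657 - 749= 2908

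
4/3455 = 4/3455 =0.00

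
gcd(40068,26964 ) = 252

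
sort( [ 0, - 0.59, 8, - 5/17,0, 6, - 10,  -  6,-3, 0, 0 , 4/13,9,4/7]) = [ - 10, - 6,-3, - 0.59, - 5/17, 0,0, 0, 0,4/13,4/7,6,8,9] 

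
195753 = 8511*23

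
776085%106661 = 29458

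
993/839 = 993/839 = 1.18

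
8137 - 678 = 7459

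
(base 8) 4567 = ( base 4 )211313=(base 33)27E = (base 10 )2423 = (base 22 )503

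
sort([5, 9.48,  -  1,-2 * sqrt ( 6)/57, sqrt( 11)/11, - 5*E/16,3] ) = [ - 1, -5*E/16,-2 * sqrt(6) /57 , sqrt(11 )/11, 3, 5,9.48]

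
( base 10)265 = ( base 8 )411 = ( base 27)9m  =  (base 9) 324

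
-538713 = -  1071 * 503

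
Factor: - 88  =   - 2^3*11^1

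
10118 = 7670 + 2448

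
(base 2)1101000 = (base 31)3B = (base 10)104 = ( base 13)80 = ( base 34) 32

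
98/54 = 49/27 = 1.81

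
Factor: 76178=2^1 * 41^1*929^1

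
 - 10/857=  - 1 + 847/857  =  - 0.01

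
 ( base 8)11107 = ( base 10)4679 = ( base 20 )bdj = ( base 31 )4qt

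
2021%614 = 179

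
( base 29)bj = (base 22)F8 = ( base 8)522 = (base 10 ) 338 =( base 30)B8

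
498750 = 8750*57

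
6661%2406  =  1849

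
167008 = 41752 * 4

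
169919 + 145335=315254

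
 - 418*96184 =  - 40204912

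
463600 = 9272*50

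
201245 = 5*40249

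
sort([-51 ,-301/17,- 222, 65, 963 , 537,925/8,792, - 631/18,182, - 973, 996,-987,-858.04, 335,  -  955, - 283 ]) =[ - 987,-973, - 955,-858.04, - 283 , - 222 , - 51, - 631/18, -301/17, 65 , 925/8, 182, 335,537, 792 , 963, 996] 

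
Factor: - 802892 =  - 2^2*200723^1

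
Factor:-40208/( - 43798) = 56/61= 2^3*7^1 * 61^( - 1) 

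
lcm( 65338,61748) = 5619068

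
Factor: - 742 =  - 2^1 *7^1 * 53^1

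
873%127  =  111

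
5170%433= 407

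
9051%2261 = 7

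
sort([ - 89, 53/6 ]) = [-89,53/6] 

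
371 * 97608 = 36212568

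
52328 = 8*6541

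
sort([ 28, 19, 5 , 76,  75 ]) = [ 5, 19,28,75,76 ]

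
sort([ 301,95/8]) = [ 95/8,301]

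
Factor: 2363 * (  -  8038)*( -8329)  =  158199310226  =  2^1 * 17^1*139^1*4019^1*8329^1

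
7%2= 1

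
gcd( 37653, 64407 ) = 21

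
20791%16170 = 4621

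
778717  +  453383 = 1232100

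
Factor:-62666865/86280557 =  - 3^4*5^1*11^(- 1 )*154733^1*7843687^( - 1 ) 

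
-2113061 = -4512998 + 2399937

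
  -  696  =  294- 990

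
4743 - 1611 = 3132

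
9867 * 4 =39468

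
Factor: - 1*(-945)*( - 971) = -917595 = -3^3*5^1* 7^1*971^1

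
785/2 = 392 + 1/2 = 392.50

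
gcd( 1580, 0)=1580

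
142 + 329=471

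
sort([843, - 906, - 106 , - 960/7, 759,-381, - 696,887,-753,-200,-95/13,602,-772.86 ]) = [  -  906,  -  772.86, - 753, - 696 ,-381 , - 200, - 960/7,-106, - 95/13 , 602 , 759,843,887]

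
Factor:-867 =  - 3^1*17^2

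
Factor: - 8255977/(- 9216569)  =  83^ (- 1) * 111043^ ( - 1 )*8255977^1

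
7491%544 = 419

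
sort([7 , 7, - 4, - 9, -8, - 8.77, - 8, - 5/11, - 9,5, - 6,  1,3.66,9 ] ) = [ -9,-9, - 8.77, - 8,-8, - 6, - 4, - 5/11, 1,  3.66,5,7, 7,9] 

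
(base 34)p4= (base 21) 1je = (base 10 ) 854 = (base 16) 356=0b1101010110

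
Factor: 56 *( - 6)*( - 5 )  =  1680  =  2^4*3^1*5^1 * 7^1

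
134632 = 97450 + 37182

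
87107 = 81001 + 6106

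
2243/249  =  9 + 2/249 = 9.01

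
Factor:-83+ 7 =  - 2^2 * 19^1 =-76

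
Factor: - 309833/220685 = -709/505 = -5^ ( - 1)*101^(-1 )*709^1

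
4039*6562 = 26503918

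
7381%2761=1859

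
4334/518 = 2167/259= 8.37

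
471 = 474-3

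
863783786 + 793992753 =1657776539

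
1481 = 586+895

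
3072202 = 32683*94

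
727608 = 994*732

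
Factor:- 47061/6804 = - 2^( - 2)*3^(-1 ) * 83^1  =  -83/12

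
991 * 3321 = 3291111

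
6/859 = 6/859=0.01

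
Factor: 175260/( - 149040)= -127/108 = - 2^( - 2 ) * 3^ ( - 3 )*127^1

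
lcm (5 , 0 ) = 0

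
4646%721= 320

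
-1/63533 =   -  1/63533= - 0.00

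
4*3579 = 14316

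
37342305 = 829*45045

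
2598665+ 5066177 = 7664842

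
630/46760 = 9/668 = 0.01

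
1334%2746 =1334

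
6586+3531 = 10117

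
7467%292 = 167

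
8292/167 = 8292/167 = 49.65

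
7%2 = 1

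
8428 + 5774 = 14202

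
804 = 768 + 36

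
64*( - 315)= - 20160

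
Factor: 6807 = 3^1*2269^1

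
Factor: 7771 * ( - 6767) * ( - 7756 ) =2^2 *7^1*19^1*67^1*101^1 *277^1*409^1  =  407859784892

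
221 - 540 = -319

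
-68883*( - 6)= 413298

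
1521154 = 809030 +712124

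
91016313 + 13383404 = 104399717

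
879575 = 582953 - - 296622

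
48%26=22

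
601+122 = 723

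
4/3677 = 4/3677 = 0.00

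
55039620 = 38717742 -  - 16321878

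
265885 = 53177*5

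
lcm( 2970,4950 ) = 14850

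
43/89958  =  43/89958 = 0.00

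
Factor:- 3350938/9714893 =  - 2^1 * 17^1*67^1*821^(  -  1)*1471^1 * 11833^ ( - 1)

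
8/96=1/12=0.08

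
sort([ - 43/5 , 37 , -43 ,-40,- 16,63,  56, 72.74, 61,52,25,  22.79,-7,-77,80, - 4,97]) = [-77, -43,-40,-16,-43/5,- 7, - 4,22.79,25,37,52,56,  61  ,  63,72.74 , 80,97]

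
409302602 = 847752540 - 438449938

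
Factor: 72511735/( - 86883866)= - 2^( - 1) * 5^1*3907^( - 1 ) * 11119^ ( - 1) * 14502347^1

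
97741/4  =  24435 + 1/4  =  24435.25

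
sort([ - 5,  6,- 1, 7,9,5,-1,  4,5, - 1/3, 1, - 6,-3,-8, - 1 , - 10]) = [ -10, - 8, - 6, - 5, - 3, -1, - 1, - 1 , - 1/3,  1,4,5 , 5, 6,  7,9]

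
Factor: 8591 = 11^2*71^1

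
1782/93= 19 + 5/31 = 19.16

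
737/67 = 11 =11.00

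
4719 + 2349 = 7068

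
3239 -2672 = 567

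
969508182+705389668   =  1674897850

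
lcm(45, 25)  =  225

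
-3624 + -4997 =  - 8621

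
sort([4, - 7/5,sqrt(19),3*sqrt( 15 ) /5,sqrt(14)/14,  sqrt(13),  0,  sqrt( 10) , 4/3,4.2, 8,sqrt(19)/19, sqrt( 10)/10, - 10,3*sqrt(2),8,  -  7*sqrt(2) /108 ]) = [ - 10, - 7/5,  -  7 * sqrt(2) /108,0, sqrt(19)/19,sqrt( 14)/14,sqrt(10)/10,4/3,3 * sqrt(15)/5,sqrt(10),sqrt( 13 ) , 4,4.2, 3 * sqrt(2),sqrt(19 ),8,8] 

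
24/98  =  12/49 =0.24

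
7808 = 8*976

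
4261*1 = 4261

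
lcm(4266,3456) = 273024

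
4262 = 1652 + 2610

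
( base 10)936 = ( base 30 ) 116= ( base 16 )3a8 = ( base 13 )570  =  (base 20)26g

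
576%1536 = 576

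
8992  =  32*281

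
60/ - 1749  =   - 20/583 = -0.03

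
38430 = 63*610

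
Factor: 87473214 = 2^1*3^2*53^1*91691^1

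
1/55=1/55 = 0.02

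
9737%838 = 519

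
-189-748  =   - 937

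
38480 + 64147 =102627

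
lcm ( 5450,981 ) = 49050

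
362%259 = 103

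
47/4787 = 47/4787 = 0.01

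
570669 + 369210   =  939879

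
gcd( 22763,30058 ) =1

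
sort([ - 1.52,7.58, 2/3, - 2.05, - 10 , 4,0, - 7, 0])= [ - 10, -7, - 2.05, - 1.52, 0, 0, 2/3, 4,7.58]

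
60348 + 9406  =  69754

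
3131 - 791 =2340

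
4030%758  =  240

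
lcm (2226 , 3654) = 193662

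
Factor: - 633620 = - 2^2*5^1* 13^1*2437^1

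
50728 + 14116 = 64844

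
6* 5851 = 35106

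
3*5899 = 17697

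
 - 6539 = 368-6907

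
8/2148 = 2/537 = 0.00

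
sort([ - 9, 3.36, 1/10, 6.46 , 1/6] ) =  [ - 9,1/10,  1/6, 3.36, 6.46 ]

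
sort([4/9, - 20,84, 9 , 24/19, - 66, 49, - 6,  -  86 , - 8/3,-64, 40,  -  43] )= [  -  86,- 66, - 64,- 43, - 20, - 6,-8/3, 4/9,  24/19, 9,  40,49,  84 ] 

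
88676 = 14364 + 74312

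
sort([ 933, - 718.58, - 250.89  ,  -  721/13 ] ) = [ - 718.58, - 250.89, - 721/13, 933 ]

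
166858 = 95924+70934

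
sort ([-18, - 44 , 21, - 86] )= [-86, - 44,-18 , 21] 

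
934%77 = 10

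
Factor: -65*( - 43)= 5^1*13^1* 43^1= 2795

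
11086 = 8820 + 2266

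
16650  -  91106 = -74456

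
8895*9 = 80055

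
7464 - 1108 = 6356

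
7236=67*108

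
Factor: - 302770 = -2^1*5^1*13^1* 17^1*137^1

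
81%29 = 23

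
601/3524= 601/3524  =  0.17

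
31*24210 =750510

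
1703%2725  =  1703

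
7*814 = 5698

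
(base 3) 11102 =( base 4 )1313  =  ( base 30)3t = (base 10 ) 119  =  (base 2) 1110111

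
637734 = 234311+403423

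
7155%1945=1320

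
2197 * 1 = 2197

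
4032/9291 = 1344/3097= 0.43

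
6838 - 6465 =373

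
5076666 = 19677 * 258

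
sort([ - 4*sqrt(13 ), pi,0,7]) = [  -  4*sqrt(13), 0,  pi, 7 ]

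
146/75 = 1+71/75 = 1.95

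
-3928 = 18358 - 22286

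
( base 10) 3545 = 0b110111011001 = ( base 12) 2075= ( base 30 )3s5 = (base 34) 329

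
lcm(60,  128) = 1920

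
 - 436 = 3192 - 3628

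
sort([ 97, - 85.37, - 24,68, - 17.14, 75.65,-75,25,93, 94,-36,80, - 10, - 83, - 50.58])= [-85.37, - 83, - 75, - 50.58, - 36, - 24,-17.14, - 10, 25,68,75.65,80,93, 94,97 ]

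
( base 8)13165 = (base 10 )5749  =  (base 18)HD7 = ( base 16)1675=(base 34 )4x3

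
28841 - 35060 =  - 6219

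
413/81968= 413/81968=0.01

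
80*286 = 22880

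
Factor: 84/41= 2^2*3^1*7^1*41^ ( -1)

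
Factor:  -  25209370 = - 2^1*5^1*137^1*18401^1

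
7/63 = 1/9 = 0.11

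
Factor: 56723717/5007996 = 2^( - 2 ) * 3^( - 2 )*7^( - 2)*17^( - 1)*61^1 * 167^ ( - 1 )*929897^1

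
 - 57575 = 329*(- 175)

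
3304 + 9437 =12741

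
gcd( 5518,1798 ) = 62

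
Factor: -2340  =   - 2^2*3^2*5^1*13^1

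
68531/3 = 68531/3 = 22843.67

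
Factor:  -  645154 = -2^1*163^1 * 1979^1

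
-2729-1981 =-4710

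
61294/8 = 30647/4 = 7661.75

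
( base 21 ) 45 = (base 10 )89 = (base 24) 3h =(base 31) 2r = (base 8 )131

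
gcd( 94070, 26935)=5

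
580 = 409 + 171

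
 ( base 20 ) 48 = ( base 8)130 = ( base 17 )53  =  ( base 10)88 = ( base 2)1011000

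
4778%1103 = 366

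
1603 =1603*1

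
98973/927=10997/103 = 106.77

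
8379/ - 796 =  - 8379/796=-10.53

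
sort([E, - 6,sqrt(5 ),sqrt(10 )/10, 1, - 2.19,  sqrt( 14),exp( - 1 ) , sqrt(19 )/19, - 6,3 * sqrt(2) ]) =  [ - 6, - 6, - 2.19,sqrt (19 )/19, sqrt(10) /10,  exp( - 1),1 , sqrt(5 ), E,sqrt(14) , 3 *sqrt(2 ) ]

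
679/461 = 1 + 218/461 = 1.47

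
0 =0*92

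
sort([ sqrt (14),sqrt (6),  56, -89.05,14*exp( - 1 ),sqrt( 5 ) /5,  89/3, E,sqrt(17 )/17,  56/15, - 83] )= [ - 89.05,- 83,sqrt(17 ) /17,sqrt (5 )/5,sqrt( 6) , E , 56/15, sqrt(14 ), 14*  exp( - 1),  89/3,56]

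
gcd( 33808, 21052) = 4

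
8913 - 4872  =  4041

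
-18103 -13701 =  - 31804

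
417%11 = 10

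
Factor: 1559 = 1559^1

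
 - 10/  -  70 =1/7 = 0.14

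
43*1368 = 58824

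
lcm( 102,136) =408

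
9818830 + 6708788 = 16527618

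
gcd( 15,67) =1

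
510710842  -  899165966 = -388455124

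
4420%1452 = 64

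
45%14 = 3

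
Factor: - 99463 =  - 7^1*13^1*1093^1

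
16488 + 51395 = 67883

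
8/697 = 8/697 = 0.01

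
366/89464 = 183/44732=0.00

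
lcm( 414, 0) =0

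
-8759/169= - 8759/169 = -  51.83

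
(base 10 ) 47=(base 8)57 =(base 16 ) 2F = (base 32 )1F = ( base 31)1G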